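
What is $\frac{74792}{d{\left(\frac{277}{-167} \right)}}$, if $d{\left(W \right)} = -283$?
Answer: $- \frac{74792}{283} \approx -264.28$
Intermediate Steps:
$\frac{74792}{d{\left(\frac{277}{-167} \right)}} = \frac{74792}{-283} = 74792 \left(- \frac{1}{283}\right) = - \frac{74792}{283}$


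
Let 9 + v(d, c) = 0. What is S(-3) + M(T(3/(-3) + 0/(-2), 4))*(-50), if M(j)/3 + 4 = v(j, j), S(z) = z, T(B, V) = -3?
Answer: 1947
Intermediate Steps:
v(d, c) = -9 (v(d, c) = -9 + 0 = -9)
M(j) = -39 (M(j) = -12 + 3*(-9) = -12 - 27 = -39)
S(-3) + M(T(3/(-3) + 0/(-2), 4))*(-50) = -3 - 39*(-50) = -3 + 1950 = 1947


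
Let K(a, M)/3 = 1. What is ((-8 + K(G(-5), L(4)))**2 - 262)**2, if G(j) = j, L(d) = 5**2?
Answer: 56169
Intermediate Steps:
L(d) = 25
K(a, M) = 3 (K(a, M) = 3*1 = 3)
((-8 + K(G(-5), L(4)))**2 - 262)**2 = ((-8 + 3)**2 - 262)**2 = ((-5)**2 - 262)**2 = (25 - 262)**2 = (-237)**2 = 56169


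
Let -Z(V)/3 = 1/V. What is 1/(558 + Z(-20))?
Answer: 20/11163 ≈ 0.0017916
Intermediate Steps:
Z(V) = -3/V
1/(558 + Z(-20)) = 1/(558 - 3/(-20)) = 1/(558 - 3*(-1/20)) = 1/(558 + 3/20) = 1/(11163/20) = 20/11163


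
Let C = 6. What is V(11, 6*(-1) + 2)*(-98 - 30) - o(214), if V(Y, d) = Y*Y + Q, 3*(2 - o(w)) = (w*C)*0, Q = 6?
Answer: -16258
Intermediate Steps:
o(w) = 2 (o(w) = 2 - w*6*0/3 = 2 - 6*w*0/3 = 2 - ⅓*0 = 2 + 0 = 2)
V(Y, d) = 6 + Y² (V(Y, d) = Y*Y + 6 = Y² + 6 = 6 + Y²)
V(11, 6*(-1) + 2)*(-98 - 30) - o(214) = (6 + 11²)*(-98 - 30) - 1*2 = (6 + 121)*(-128) - 2 = 127*(-128) - 2 = -16256 - 2 = -16258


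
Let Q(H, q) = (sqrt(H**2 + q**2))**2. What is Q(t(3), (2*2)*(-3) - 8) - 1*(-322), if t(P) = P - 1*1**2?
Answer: 726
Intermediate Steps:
t(P) = -1 + P (t(P) = P - 1*1 = P - 1 = -1 + P)
Q(H, q) = H**2 + q**2
Q(t(3), (2*2)*(-3) - 8) - 1*(-322) = ((-1 + 3)**2 + ((2*2)*(-3) - 8)**2) - 1*(-322) = (2**2 + (4*(-3) - 8)**2) + 322 = (4 + (-12 - 8)**2) + 322 = (4 + (-20)**2) + 322 = (4 + 400) + 322 = 404 + 322 = 726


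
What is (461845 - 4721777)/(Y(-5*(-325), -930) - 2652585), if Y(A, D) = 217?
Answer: 1064983/663092 ≈ 1.6061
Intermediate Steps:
(461845 - 4721777)/(Y(-5*(-325), -930) - 2652585) = (461845 - 4721777)/(217 - 2652585) = -4259932/(-2652368) = -4259932*(-1/2652368) = 1064983/663092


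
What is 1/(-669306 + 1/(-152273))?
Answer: -152273/101917232539 ≈ -1.4941e-6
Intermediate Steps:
1/(-669306 + 1/(-152273)) = 1/(-669306 - 1/152273) = 1/(-101917232539/152273) = -152273/101917232539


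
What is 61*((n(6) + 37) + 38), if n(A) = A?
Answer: 4941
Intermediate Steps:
61*((n(6) + 37) + 38) = 61*((6 + 37) + 38) = 61*(43 + 38) = 61*81 = 4941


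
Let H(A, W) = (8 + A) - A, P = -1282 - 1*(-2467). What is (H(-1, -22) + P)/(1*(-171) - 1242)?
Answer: -1193/1413 ≈ -0.84430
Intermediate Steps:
P = 1185 (P = -1282 + 2467 = 1185)
H(A, W) = 8
(H(-1, -22) + P)/(1*(-171) - 1242) = (8 + 1185)/(1*(-171) - 1242) = 1193/(-171 - 1242) = 1193/(-1413) = 1193*(-1/1413) = -1193/1413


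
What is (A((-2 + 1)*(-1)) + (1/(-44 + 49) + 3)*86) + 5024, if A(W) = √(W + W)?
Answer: 26496/5 + √2 ≈ 5300.6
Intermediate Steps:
A(W) = √2*√W (A(W) = √(2*W) = √2*√W)
(A((-2 + 1)*(-1)) + (1/(-44 + 49) + 3)*86) + 5024 = (√2*√((-2 + 1)*(-1)) + (1/(-44 + 49) + 3)*86) + 5024 = (√2*√(-1*(-1)) + (1/5 + 3)*86) + 5024 = (√2*√1 + (⅕ + 3)*86) + 5024 = (√2*1 + (16/5)*86) + 5024 = (√2 + 1376/5) + 5024 = (1376/5 + √2) + 5024 = 26496/5 + √2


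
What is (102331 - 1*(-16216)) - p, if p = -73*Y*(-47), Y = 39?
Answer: -15262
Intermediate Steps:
p = 133809 (p = -73*39*(-47) = -2847*(-47) = 133809)
(102331 - 1*(-16216)) - p = (102331 - 1*(-16216)) - 1*133809 = (102331 + 16216) - 133809 = 118547 - 133809 = -15262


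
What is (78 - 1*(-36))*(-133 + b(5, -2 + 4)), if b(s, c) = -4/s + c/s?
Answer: -76038/5 ≈ -15208.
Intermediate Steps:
(78 - 1*(-36))*(-133 + b(5, -2 + 4)) = (78 - 1*(-36))*(-133 + (-4 + (-2 + 4))/5) = (78 + 36)*(-133 + (-4 + 2)/5) = 114*(-133 + (1/5)*(-2)) = 114*(-133 - 2/5) = 114*(-667/5) = -76038/5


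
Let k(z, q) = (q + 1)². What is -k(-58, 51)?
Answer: -2704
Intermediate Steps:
k(z, q) = (1 + q)²
-k(-58, 51) = -(1 + 51)² = -1*52² = -1*2704 = -2704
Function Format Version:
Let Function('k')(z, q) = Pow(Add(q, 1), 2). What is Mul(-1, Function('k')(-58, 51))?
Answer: -2704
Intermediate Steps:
Function('k')(z, q) = Pow(Add(1, q), 2)
Mul(-1, Function('k')(-58, 51)) = Mul(-1, Pow(Add(1, 51), 2)) = Mul(-1, Pow(52, 2)) = Mul(-1, 2704) = -2704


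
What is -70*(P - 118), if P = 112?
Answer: 420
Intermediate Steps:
-70*(P - 118) = -70*(112 - 118) = -70*(-6) = 420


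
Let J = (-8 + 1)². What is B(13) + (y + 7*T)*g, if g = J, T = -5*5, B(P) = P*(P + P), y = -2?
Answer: -8335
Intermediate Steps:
B(P) = 2*P² (B(P) = P*(2*P) = 2*P²)
T = -25
J = 49 (J = (-7)² = 49)
g = 49
B(13) + (y + 7*T)*g = 2*13² + (-2 + 7*(-25))*49 = 2*169 + (-2 - 175)*49 = 338 - 177*49 = 338 - 8673 = -8335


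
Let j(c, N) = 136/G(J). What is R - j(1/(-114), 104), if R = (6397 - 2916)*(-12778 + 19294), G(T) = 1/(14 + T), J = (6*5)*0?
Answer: 22680292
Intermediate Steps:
J = 0 (J = 30*0 = 0)
j(c, N) = 1904 (j(c, N) = 136/(1/(14 + 0)) = 136/(1/14) = 136*14 = 1904)
R = 22682196 (R = 3481*6516 = 22682196)
R - j(1/(-114), 104) = 22682196 - 1*1904 = 22682196 - 1904 = 22680292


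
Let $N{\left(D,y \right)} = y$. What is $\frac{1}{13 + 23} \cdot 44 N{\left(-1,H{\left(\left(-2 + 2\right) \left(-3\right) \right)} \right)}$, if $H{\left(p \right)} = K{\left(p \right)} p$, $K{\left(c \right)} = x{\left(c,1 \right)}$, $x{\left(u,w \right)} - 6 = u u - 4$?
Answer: $0$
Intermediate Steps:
$x{\left(u,w \right)} = 2 + u^{2}$ ($x{\left(u,w \right)} = 6 + \left(u u - 4\right) = 6 + \left(u^{2} - 4\right) = 6 + \left(-4 + u^{2}\right) = 2 + u^{2}$)
$K{\left(c \right)} = 2 + c^{2}$
$H{\left(p \right)} = p \left(2 + p^{2}\right)$ ($H{\left(p \right)} = \left(2 + p^{2}\right) p = p \left(2 + p^{2}\right)$)
$\frac{1}{13 + 23} \cdot 44 N{\left(-1,H{\left(\left(-2 + 2\right) \left(-3\right) \right)} \right)} = \frac{1}{13 + 23} \cdot 44 \left(-2 + 2\right) \left(-3\right) \left(2 + \left(\left(-2 + 2\right) \left(-3\right)\right)^{2}\right) = \frac{1}{36} \cdot 44 \cdot 0 \left(-3\right) \left(2 + \left(0 \left(-3\right)\right)^{2}\right) = \frac{1}{36} \cdot 44 \cdot 0 \left(2 + 0^{2}\right) = \frac{11 \cdot 0 \left(2 + 0\right)}{9} = \frac{11 \cdot 0 \cdot 2}{9} = \frac{11}{9} \cdot 0 = 0$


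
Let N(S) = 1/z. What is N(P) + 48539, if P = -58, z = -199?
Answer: 9659260/199 ≈ 48539.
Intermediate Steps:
N(S) = -1/199 (N(S) = 1/(-199) = -1/199)
N(P) + 48539 = -1/199 + 48539 = 9659260/199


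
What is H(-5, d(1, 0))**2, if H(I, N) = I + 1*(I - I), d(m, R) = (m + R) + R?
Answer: 25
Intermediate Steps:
d(m, R) = m + 2*R (d(m, R) = (R + m) + R = m + 2*R)
H(I, N) = I (H(I, N) = I + 1*0 = I + 0 = I)
H(-5, d(1, 0))**2 = (-5)**2 = 25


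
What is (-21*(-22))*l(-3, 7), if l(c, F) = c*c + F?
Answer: 7392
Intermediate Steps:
l(c, F) = F + c**2 (l(c, F) = c**2 + F = F + c**2)
(-21*(-22))*l(-3, 7) = (-21*(-22))*(7 + (-3)**2) = 462*(7 + 9) = 462*16 = 7392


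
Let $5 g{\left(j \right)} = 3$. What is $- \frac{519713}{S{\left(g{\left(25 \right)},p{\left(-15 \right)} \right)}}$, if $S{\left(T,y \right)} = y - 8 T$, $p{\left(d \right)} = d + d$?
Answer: $\frac{2598565}{174} \approx 14934.0$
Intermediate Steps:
$g{\left(j \right)} = \frac{3}{5}$ ($g{\left(j \right)} = \frac{1}{5} \cdot 3 = \frac{3}{5}$)
$p{\left(d \right)} = 2 d$
$- \frac{519713}{S{\left(g{\left(25 \right)},p{\left(-15 \right)} \right)}} = - \frac{519713}{2 \left(-15\right) - \frac{24}{5}} = - \frac{519713}{-30 - \frac{24}{5}} = - \frac{519713}{- \frac{174}{5}} = \left(-519713\right) \left(- \frac{5}{174}\right) = \frac{2598565}{174}$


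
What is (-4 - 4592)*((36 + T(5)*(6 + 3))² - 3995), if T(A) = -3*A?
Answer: -26684376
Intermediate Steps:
(-4 - 4592)*((36 + T(5)*(6 + 3))² - 3995) = (-4 - 4592)*((36 + (-3*5)*(6 + 3))² - 3995) = -4596*((36 - 15*9)² - 3995) = -4596*((36 - 135)² - 3995) = -4596*((-99)² - 3995) = -4596*(9801 - 3995) = -4596*5806 = -26684376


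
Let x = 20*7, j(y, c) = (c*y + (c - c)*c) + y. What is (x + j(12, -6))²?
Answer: 6400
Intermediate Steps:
j(y, c) = y + c*y (j(y, c) = (c*y + 0*c) + y = (c*y + 0) + y = c*y + y = y + c*y)
x = 140
(x + j(12, -6))² = (140 + 12*(1 - 6))² = (140 + 12*(-5))² = (140 - 60)² = 80² = 6400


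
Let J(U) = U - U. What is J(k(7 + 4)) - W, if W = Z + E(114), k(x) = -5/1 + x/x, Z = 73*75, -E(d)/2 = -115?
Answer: -5705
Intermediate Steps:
E(d) = 230 (E(d) = -2*(-115) = 230)
Z = 5475
k(x) = -4 (k(x) = -5*1 + 1 = -5 + 1 = -4)
J(U) = 0
W = 5705 (W = 5475 + 230 = 5705)
J(k(7 + 4)) - W = 0 - 1*5705 = 0 - 5705 = -5705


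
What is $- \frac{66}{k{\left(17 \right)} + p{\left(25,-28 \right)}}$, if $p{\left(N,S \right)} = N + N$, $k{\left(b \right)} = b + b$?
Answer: $- \frac{11}{14} \approx -0.78571$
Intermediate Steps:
$k{\left(b \right)} = 2 b$
$p{\left(N,S \right)} = 2 N$
$- \frac{66}{k{\left(17 \right)} + p{\left(25,-28 \right)}} = - \frac{66}{2 \cdot 17 + 2 \cdot 25} = - \frac{66}{34 + 50} = - \frac{66}{84} = \left(-66\right) \frac{1}{84} = - \frac{11}{14}$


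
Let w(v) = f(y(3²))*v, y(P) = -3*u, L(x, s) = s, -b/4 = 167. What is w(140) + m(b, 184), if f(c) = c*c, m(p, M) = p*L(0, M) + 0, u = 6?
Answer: -77552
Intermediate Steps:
b = -668 (b = -4*167 = -668)
y(P) = -18 (y(P) = -3*6 = -18)
m(p, M) = M*p (m(p, M) = p*M + 0 = M*p + 0 = M*p)
f(c) = c²
w(v) = 324*v (w(v) = (-18)²*v = 324*v)
w(140) + m(b, 184) = 324*140 + 184*(-668) = 45360 - 122912 = -77552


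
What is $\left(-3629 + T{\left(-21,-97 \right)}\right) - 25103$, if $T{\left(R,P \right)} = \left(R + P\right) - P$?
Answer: $-28753$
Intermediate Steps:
$T{\left(R,P \right)} = R$ ($T{\left(R,P \right)} = \left(P + R\right) - P = R$)
$\left(-3629 + T{\left(-21,-97 \right)}\right) - 25103 = \left(-3629 - 21\right) - 25103 = -3650 - 25103 = -28753$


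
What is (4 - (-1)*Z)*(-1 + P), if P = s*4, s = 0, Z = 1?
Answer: -5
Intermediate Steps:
P = 0 (P = 0*4 = 0)
(4 - (-1)*Z)*(-1 + P) = (4 - (-1))*(-1 + 0) = (4 - 1*(-1))*(-1) = (4 + 1)*(-1) = 5*(-1) = -5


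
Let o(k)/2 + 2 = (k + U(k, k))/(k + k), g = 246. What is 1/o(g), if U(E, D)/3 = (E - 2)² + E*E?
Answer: 41/59903 ≈ 0.00068444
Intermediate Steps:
U(E, D) = 3*E² + 3*(-2 + E)² (U(E, D) = 3*((E - 2)² + E*E) = 3*((-2 + E)² + E²) = 3*(E² + (-2 + E)²) = 3*E² + 3*(-2 + E)²)
o(k) = -4 + (k + 3*k² + 3*(-2 + k)²)/k (o(k) = -4 + 2*((k + (3*k² + 3*(-2 + k)²))/(k + k)) = -4 + 2*((k + 3*k² + 3*(-2 + k)²)/((2*k))) = -4 + 2*((k + 3*k² + 3*(-2 + k)²)*(1/(2*k))) = -4 + 2*((k + 3*k² + 3*(-2 + k)²)/(2*k)) = -4 + (k + 3*k² + 3*(-2 + k)²)/k)
1/o(g) = 1/(-15 + 6*246 + 12/246) = 1/(-15 + 1476 + 12*(1/246)) = 1/(-15 + 1476 + 2/41) = 1/(59903/41) = 41/59903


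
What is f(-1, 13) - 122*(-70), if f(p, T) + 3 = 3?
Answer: 8540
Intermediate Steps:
f(p, T) = 0 (f(p, T) = -3 + 3 = 0)
f(-1, 13) - 122*(-70) = 0 - 122*(-70) = 0 + 8540 = 8540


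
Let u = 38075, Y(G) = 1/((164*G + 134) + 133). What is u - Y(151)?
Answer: 953055324/25031 ≈ 38075.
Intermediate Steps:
Y(G) = 1/(267 + 164*G) (Y(G) = 1/((134 + 164*G) + 133) = 1/(267 + 164*G))
u - Y(151) = 38075 - 1/(267 + 164*151) = 38075 - 1/(267 + 24764) = 38075 - 1/25031 = 953055324/25031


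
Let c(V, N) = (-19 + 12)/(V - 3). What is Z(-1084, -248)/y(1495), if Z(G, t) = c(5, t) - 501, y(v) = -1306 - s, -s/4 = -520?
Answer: 1009/6772 ≈ 0.14900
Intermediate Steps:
s = 2080 (s = -4*(-520) = 2080)
c(V, N) = -7/(-3 + V)
y(v) = -3386 (y(v) = -1306 - 1*2080 = -1306 - 2080 = -3386)
Z(G, t) = -1009/2 (Z(G, t) = -7/(-3 + 5) - 501 = -7/2 - 501 = -1009/2)
Z(-1084, -248)/y(1495) = -1009/2/(-3386) = -1009/2*(-1/3386) = 1009/6772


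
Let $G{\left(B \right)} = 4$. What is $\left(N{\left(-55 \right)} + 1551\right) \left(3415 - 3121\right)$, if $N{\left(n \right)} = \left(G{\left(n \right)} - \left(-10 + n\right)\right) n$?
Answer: $-659736$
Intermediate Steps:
$N{\left(n \right)} = n \left(14 - n\right)$ ($N{\left(n \right)} = \left(4 - \left(-10 + n\right)\right) n = \left(14 - n\right) n = n \left(14 - n\right)$)
$\left(N{\left(-55 \right)} + 1551\right) \left(3415 - 3121\right) = \left(- 55 \left(14 - -55\right) + 1551\right) \left(3415 - 3121\right) = \left(- 55 \left(14 + 55\right) + 1551\right) 294 = \left(\left(-55\right) 69 + 1551\right) 294 = \left(-3795 + 1551\right) 294 = \left(-2244\right) 294 = -659736$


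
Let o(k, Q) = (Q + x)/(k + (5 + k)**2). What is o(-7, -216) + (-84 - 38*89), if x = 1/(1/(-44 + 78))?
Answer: -10216/3 ≈ -3405.3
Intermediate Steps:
x = 34 (x = 1/(1/34) = 34)
o(k, Q) = (34 + Q)/(k + (5 + k)**2) (o(k, Q) = (Q + 34)/(k + (5 + k)**2) = (34 + Q)/(k + (5 + k)**2))
o(-7, -216) + (-84 - 38*89) = (34 - 216)/(-7 + (5 - 7)**2) + (-84 - 38*89) = -182/(-7 + (-2)**2) + (-84 - 3382) = -182/(-7 + 4) - 3466 = -182/(-3) - 3466 = -1/3*(-182) - 3466 = 182/3 - 3466 = -10216/3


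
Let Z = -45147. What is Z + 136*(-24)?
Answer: -48411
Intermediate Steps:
Z + 136*(-24) = -45147 + 136*(-24) = -45147 - 3264 = -48411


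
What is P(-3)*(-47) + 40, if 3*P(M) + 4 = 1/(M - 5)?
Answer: 837/8 ≈ 104.63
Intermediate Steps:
P(M) = -4/3 + 1/(3*(-5 + M)) (P(M) = -4/3 + 1/(3*(M - 5)) = -4/3 + 1/(3*(-5 + M)))
P(-3)*(-47) + 40 = ((21 - 4*(-3))/(3*(-5 - 3)))*(-47) + 40 = ((⅓)*(21 + 12)/(-8))*(-47) + 40 = ((⅓)*(-⅛)*33)*(-47) + 40 = -11/8*(-47) + 40 = 517/8 + 40 = 837/8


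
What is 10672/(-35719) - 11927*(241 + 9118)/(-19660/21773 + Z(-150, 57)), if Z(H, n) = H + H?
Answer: 3774418437813077/10174572680 ≈ 3.7097e+5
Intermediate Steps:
Z(H, n) = 2*H
10672/(-35719) - 11927*(241 + 9118)/(-19660/21773 + Z(-150, 57)) = 10672/(-35719) - 11927*(241 + 9118)/(-19660/21773 + 2*(-150)) = 10672*(-1/35719) - 11927*9359/(-19660*1/21773 - 300) = -464/1553 - 11927*9359/(-19660/21773 - 300) = -464/1553 - 11927/((-6551560/21773*1/9359)) = -464/1553 - 11927/(-6551560/203773507) = -464/1553 - 11927*(-203773507/6551560) = -464/1553 + 2430406617989/6551560 = 3774418437813077/10174572680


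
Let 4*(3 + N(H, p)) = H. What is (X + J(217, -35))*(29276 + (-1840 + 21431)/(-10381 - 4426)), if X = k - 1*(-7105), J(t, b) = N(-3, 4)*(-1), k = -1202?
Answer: 787815309339/4556 ≈ 1.7292e+8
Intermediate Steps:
N(H, p) = -3 + H/4
J(t, b) = 15/4 (J(t, b) = (-3 + (¼)*(-3))*(-1) = (-3 - ¾)*(-1) = -15/4*(-1) = 15/4)
X = 5903 (X = -1202 - 1*(-7105) = -1202 + 7105 = 5903)
(X + J(217, -35))*(29276 + (-1840 + 21431)/(-10381 - 4426)) = (5903 + 15/4)*(29276 + (-1840 + 21431)/(-10381 - 4426)) = 23627*(29276 + 19591/(-14807))/4 = 23627*(29276 + 19591*(-1/14807))/4 = 23627*(29276 - 1507/1139)/4 = (23627/4)*(33343857/1139) = 787815309339/4556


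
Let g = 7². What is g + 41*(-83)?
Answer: -3354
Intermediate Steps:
g = 49
g + 41*(-83) = 49 + 41*(-83) = 49 - 3403 = -3354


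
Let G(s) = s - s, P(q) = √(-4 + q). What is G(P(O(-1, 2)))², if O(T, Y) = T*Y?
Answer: 0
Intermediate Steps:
G(s) = 0
G(P(O(-1, 2)))² = 0² = 0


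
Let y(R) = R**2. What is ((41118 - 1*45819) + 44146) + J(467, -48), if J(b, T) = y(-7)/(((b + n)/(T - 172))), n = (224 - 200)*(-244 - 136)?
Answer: 341328365/8653 ≈ 39446.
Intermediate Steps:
n = -9120 (n = 24*(-380) = -9120)
J(b, T) = 49*(-172 + T)/(-9120 + b) (J(b, T) = (-7)**2/(((b - 9120)/(T - 172))) = 49/(((-9120 + b)/(-172 + T))) = 49*((-172 + T)/(-9120 + b)) = 49*(-172 + T)/(-9120 + b))
((41118 - 1*45819) + 44146) + J(467, -48) = ((41118 - 1*45819) + 44146) + 49*(-172 - 48)/(-9120 + 467) = ((41118 - 45819) + 44146) + 49*(-220)/(-8653) = (-4701 + 44146) + 49*(-1/8653)*(-220) = 39445 + 10780/8653 = 341328365/8653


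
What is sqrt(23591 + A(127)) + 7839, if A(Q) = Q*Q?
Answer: 7839 + 2*sqrt(9930) ≈ 8038.3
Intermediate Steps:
A(Q) = Q**2
sqrt(23591 + A(127)) + 7839 = sqrt(23591 + 127**2) + 7839 = sqrt(23591 + 16129) + 7839 = sqrt(39720) + 7839 = 2*sqrt(9930) + 7839 = 7839 + 2*sqrt(9930)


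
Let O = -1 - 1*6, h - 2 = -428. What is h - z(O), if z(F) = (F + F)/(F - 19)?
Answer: -5545/13 ≈ -426.54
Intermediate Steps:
h = -426 (h = 2 - 428 = -426)
O = -7 (O = -1 - 6 = -7)
z(F) = 2*F/(-19 + F) (z(F) = (2*F)/(-19 + F) = 2*F/(-19 + F))
h - z(O) = -426 - 2*(-7)/(-19 - 7) = -426 - 2*(-7)/(-26) = -426 - 2*(-7)*(-1)/26 = -426 - 1*7/13 = -426 - 7/13 = -5545/13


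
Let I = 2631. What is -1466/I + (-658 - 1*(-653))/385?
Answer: -115513/202587 ≈ -0.57019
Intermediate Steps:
-1466/I + (-658 - 1*(-653))/385 = -1466/2631 + (-658 - 1*(-653))/385 = -1466*1/2631 + (-658 + 653)*(1/385) = -1466/2631 - 5*1/385 = -1466/2631 - 1/77 = -115513/202587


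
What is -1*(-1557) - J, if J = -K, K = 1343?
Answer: 2900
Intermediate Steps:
J = -1343 (J = -1*1343 = -1343)
-1*(-1557) - J = -1*(-1557) - 1*(-1343) = 1557 + 1343 = 2900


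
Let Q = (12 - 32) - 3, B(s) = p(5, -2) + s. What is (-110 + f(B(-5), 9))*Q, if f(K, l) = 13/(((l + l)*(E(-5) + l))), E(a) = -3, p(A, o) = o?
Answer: 272941/108 ≈ 2527.2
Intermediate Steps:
B(s) = -2 + s
f(K, l) = 13/(2*l*(-3 + l)) (f(K, l) = 13/(((l + l)*(-3 + l))) = 13/(((2*l)*(-3 + l))) = 13/((2*l*(-3 + l))) = 13*(1/(2*l*(-3 + l))) = 13/(2*l*(-3 + l)))
Q = -23 (Q = -20 - 3 = -23)
(-110 + f(B(-5), 9))*Q = (-110 + (13/2)/(9*(-3 + 9)))*(-23) = (-110 + (13/2)*(1/9)/6)*(-23) = (-110 + (13/2)*(1/9)*(1/6))*(-23) = (-110 + 13/108)*(-23) = -11867/108*(-23) = 272941/108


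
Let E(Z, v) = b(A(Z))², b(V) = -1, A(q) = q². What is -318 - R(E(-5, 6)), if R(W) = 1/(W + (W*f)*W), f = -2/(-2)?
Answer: -637/2 ≈ -318.50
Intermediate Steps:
f = 1 (f = -2*(-½) = 1)
E(Z, v) = 1 (E(Z, v) = (-1)² = 1)
R(W) = 1/(W + W²) (R(W) = 1/(W + (W*1)*W) = 1/(W + W*W) = 1/(W + W²))
-318 - R(E(-5, 6)) = -318 - 1/(1*(1 + 1)) = -318 - 1/2 = -318 - 1*½ = -318 - ½ = -637/2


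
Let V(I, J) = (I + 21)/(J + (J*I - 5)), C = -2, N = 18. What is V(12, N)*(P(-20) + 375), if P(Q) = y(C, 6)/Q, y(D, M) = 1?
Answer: 247467/4580 ≈ 54.032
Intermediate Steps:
V(I, J) = (21 + I)/(-5 + J + I*J) (V(I, J) = (21 + I)/(J + (I*J - 5)) = (21 + I)/(J + (-5 + I*J)) = (21 + I)/(-5 + J + I*J))
P(Q) = 1/Q
V(12, N)*(P(-20) + 375) = ((21 + 12)/(-5 + 18 + 12*18))*(1/(-20) + 375) = (33/(-5 + 18 + 216))*(-1/20 + 375) = (33/229)*(7499/20) = 247467/4580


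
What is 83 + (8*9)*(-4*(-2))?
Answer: 659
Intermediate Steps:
83 + (8*9)*(-4*(-2)) = 83 + 72*8 = 83 + 576 = 659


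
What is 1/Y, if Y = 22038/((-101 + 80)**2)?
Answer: 147/7346 ≈ 0.020011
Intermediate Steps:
Y = 7346/147 (Y = 22038/((-21)**2) = 22038/441 = 22038*(1/441) = 7346/147 ≈ 49.973)
1/Y = 1/(7346/147) = 147/7346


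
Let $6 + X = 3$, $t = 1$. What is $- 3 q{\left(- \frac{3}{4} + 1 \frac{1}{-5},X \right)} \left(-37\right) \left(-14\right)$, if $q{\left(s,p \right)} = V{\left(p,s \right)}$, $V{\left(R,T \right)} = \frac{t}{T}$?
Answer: $\frac{31080}{19} \approx 1635.8$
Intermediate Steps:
$V{\left(R,T \right)} = \frac{1}{T}$ ($V{\left(R,T \right)} = 1 \frac{1}{T} = \frac{1}{T}$)
$X = -3$ ($X = -6 + 3 = -3$)
$q{\left(s,p \right)} = \frac{1}{s}$
$- 3 q{\left(- \frac{3}{4} + 1 \frac{1}{-5},X \right)} \left(-37\right) \left(-14\right) = - \frac{3}{- \frac{3}{4} + 1 \frac{1}{-5}} \left(-37\right) \left(-14\right) = - \frac{3}{\left(-3\right) \frac{1}{4} + 1 \left(- \frac{1}{5}\right)} \left(-37\right) \left(-14\right) = - \frac{3}{- \frac{3}{4} - \frac{1}{5}} \left(-37\right) \left(-14\right) = - \frac{3}{- \frac{19}{20}} \left(-37\right) \left(-14\right) = \left(-3\right) \left(- \frac{20}{19}\right) \left(-37\right) \left(-14\right) = \frac{60}{19} \left(-37\right) \left(-14\right) = \left(- \frac{2220}{19}\right) \left(-14\right) = \frac{31080}{19}$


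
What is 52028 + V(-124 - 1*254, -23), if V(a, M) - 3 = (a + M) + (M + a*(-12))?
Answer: 56143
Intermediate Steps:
V(a, M) = 3 - 11*a + 2*M (V(a, M) = 3 + ((a + M) + (M + a*(-12))) = 3 + ((M + a) + (M - 12*a)) = 3 + (-11*a + 2*M) = 3 - 11*a + 2*M)
52028 + V(-124 - 1*254, -23) = 52028 + (3 - 11*(-124 - 1*254) + 2*(-23)) = 52028 + (3 - 11*(-124 - 254) - 46) = 52028 + (3 - 11*(-378) - 46) = 52028 + (3 + 4158 - 46) = 52028 + 4115 = 56143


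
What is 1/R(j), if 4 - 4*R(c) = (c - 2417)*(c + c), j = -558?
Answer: -1/830024 ≈ -1.2048e-6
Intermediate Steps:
R(c) = 1 - c*(-2417 + c)/2 (R(c) = 1 - (c - 2417)*(c + c)/4 = 1 - (-2417 + c)*2*c/4 = 1 - c*(-2417 + c)/2)
1/R(j) = 1/(1 - ½*(-558)² + (2417/2)*(-558)) = 1/(1 - ½*311364 - 674343) = 1/(1 - 155682 - 674343) = 1/(-830024) = -1/830024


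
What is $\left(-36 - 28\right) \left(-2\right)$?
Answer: $128$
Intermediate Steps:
$\left(-36 - 28\right) \left(-2\right) = \left(-64\right) \left(-2\right) = 128$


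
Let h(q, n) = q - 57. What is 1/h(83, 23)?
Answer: 1/26 ≈ 0.038462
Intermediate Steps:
h(q, n) = -57 + q
1/h(83, 23) = 1/(-57 + 83) = 1/26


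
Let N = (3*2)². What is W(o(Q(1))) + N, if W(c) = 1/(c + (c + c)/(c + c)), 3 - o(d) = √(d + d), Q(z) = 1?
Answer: 254/7 + √2/14 ≈ 36.387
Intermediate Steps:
o(d) = 3 - √2*√d (o(d) = 3 - √(d + d) = 3 - √(2*d) = 3 - √2*√d)
N = 36 (N = 6² = 36)
W(c) = 1/(1 + c) (W(c) = 1/(c + (2*c)/((2*c))) = 1/(c + (2*c)*(1/(2*c))) = 1/(c + 1) = 1/(1 + c))
W(o(Q(1))) + N = 1/(1 + (3 - √2*√1)) + 36 = 1/(1 + (3 - 1*√2*1)) + 36 = 1/(1 + (3 - √2)) + 36 = 1/(4 - √2) + 36 = 36 + 1/(4 - √2)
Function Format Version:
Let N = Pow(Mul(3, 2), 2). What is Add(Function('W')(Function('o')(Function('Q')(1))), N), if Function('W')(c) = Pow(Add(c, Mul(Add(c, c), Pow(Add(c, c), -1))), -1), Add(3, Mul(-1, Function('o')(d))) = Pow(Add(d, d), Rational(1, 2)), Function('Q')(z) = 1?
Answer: Add(Rational(254, 7), Mul(Rational(1, 14), Pow(2, Rational(1, 2)))) ≈ 36.387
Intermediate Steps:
Function('o')(d) = Add(3, Mul(-1, Pow(2, Rational(1, 2)), Pow(d, Rational(1, 2)))) (Function('o')(d) = Add(3, Mul(-1, Pow(Add(d, d), Rational(1, 2)))) = Add(3, Mul(-1, Pow(Mul(2, d), Rational(1, 2)))) = Add(3, Mul(-1, Mul(Pow(2, Rational(1, 2)), Pow(d, Rational(1, 2))))) = Add(3, Mul(-1, Pow(2, Rational(1, 2)), Pow(d, Rational(1, 2)))))
N = 36 (N = Pow(6, 2) = 36)
Function('W')(c) = Pow(Add(1, c), -1) (Function('W')(c) = Pow(Add(c, Mul(Mul(2, c), Pow(Mul(2, c), -1))), -1) = Pow(Add(c, Mul(Mul(2, c), Mul(Rational(1, 2), Pow(c, -1)))), -1) = Pow(Add(c, 1), -1) = Pow(Add(1, c), -1))
Add(Function('W')(Function('o')(Function('Q')(1))), N) = Add(Pow(Add(1, Add(3, Mul(-1, Pow(2, Rational(1, 2)), Pow(1, Rational(1, 2))))), -1), 36) = Add(Pow(Add(1, Add(3, Mul(-1, Pow(2, Rational(1, 2)), 1))), -1), 36) = Add(Pow(Add(1, Add(3, Mul(-1, Pow(2, Rational(1, 2))))), -1), 36) = Add(Pow(Add(4, Mul(-1, Pow(2, Rational(1, 2)))), -1), 36) = Add(36, Pow(Add(4, Mul(-1, Pow(2, Rational(1, 2)))), -1))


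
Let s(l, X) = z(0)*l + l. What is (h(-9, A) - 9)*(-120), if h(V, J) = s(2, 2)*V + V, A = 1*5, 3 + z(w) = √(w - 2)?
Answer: -2160 + 2160*I*√2 ≈ -2160.0 + 3054.7*I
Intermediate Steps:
z(w) = -3 + √(-2 + w) (z(w) = -3 + √(w - 2) = -3 + √(-2 + w))
s(l, X) = l + l*(-3 + I*√2) (s(l, X) = (-3 + √(-2 + 0))*l + l = (-3 + √(-2))*l + l = (-3 + I*√2)*l + l = l*(-3 + I*√2) + l = l + l*(-3 + I*√2))
A = 5
h(V, J) = V + V*(-4 + 2*I*√2) (h(V, J) = (2*(-2 + I*√2))*V + V = (-4 + 2*I*√2)*V + V = V*(-4 + 2*I*√2) + V = V + V*(-4 + 2*I*√2))
(h(-9, A) - 9)*(-120) = (-9*(-3 + 2*I*√2) - 9)*(-120) = ((27 - 18*I*√2) - 9)*(-120) = (18 - 18*I*√2)*(-120) = -2160 + 2160*I*√2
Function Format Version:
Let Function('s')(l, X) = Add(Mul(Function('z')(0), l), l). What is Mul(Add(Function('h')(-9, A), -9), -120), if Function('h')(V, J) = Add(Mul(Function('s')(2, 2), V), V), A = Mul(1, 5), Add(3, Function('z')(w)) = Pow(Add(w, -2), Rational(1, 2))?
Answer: Add(-2160, Mul(2160, I, Pow(2, Rational(1, 2)))) ≈ Add(-2160.0, Mul(3054.7, I))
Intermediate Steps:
Function('z')(w) = Add(-3, Pow(Add(-2, w), Rational(1, 2))) (Function('z')(w) = Add(-3, Pow(Add(w, -2), Rational(1, 2))) = Add(-3, Pow(Add(-2, w), Rational(1, 2))))
Function('s')(l, X) = Add(l, Mul(l, Add(-3, Mul(I, Pow(2, Rational(1, 2)))))) (Function('s')(l, X) = Add(Mul(Add(-3, Pow(Add(-2, 0), Rational(1, 2))), l), l) = Add(Mul(Add(-3, Pow(-2, Rational(1, 2))), l), l) = Add(Mul(Add(-3, Mul(I, Pow(2, Rational(1, 2)))), l), l) = Add(Mul(l, Add(-3, Mul(I, Pow(2, Rational(1, 2))))), l) = Add(l, Mul(l, Add(-3, Mul(I, Pow(2, Rational(1, 2)))))))
A = 5
Function('h')(V, J) = Add(V, Mul(V, Add(-4, Mul(2, I, Pow(2, Rational(1, 2)))))) (Function('h')(V, J) = Add(Mul(Mul(2, Add(-2, Mul(I, Pow(2, Rational(1, 2))))), V), V) = Add(Mul(Add(-4, Mul(2, I, Pow(2, Rational(1, 2)))), V), V) = Add(Mul(V, Add(-4, Mul(2, I, Pow(2, Rational(1, 2))))), V) = Add(V, Mul(V, Add(-4, Mul(2, I, Pow(2, Rational(1, 2)))))))
Mul(Add(Function('h')(-9, A), -9), -120) = Mul(Add(Mul(-9, Add(-3, Mul(2, I, Pow(2, Rational(1, 2))))), -9), -120) = Mul(Add(Add(27, Mul(-18, I, Pow(2, Rational(1, 2)))), -9), -120) = Mul(Add(18, Mul(-18, I, Pow(2, Rational(1, 2)))), -120) = Add(-2160, Mul(2160, I, Pow(2, Rational(1, 2))))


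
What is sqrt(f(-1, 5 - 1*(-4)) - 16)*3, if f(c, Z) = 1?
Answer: 3*I*sqrt(15) ≈ 11.619*I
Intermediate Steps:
sqrt(f(-1, 5 - 1*(-4)) - 16)*3 = sqrt(1 - 16)*3 = sqrt(-15)*3 = (I*sqrt(15))*3 = 3*I*sqrt(15)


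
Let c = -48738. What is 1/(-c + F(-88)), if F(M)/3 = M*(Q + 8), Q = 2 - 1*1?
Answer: 1/46362 ≈ 2.1569e-5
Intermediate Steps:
Q = 1 (Q = 2 - 1 = 1)
F(M) = 27*M (F(M) = 3*(M*(1 + 8)) = 3*(M*9) = 3*(9*M) = 27*M)
1/(-c + F(-88)) = 1/(-1*(-48738) + 27*(-88)) = 1/(48738 - 2376) = 1/46362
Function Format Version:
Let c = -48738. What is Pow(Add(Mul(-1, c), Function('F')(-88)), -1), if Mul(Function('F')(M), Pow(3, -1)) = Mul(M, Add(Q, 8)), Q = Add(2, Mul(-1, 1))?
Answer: Rational(1, 46362) ≈ 2.1569e-5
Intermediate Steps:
Q = 1 (Q = Add(2, -1) = 1)
Function('F')(M) = Mul(27, M) (Function('F')(M) = Mul(3, Mul(M, Add(1, 8))) = Mul(3, Mul(M, 9)) = Mul(3, Mul(9, M)) = Mul(27, M))
Pow(Add(Mul(-1, c), Function('F')(-88)), -1) = Pow(Add(Mul(-1, -48738), Mul(27, -88)), -1) = Pow(Add(48738, -2376), -1) = Pow(46362, -1) = Rational(1, 46362)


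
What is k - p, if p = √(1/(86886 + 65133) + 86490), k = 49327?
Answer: 49327 - √222084950846101/50673 ≈ 49033.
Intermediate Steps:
p = √222084950846101/50673 (p = √(1/152019 + 86490) = √(13148123311/152019) = √222084950846101/50673 ≈ 294.09)
k - p = 49327 - √222084950846101/50673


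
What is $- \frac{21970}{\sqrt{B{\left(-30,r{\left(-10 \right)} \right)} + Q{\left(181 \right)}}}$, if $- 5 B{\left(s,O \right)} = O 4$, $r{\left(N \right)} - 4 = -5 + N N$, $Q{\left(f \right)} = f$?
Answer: $- \frac{21970 \sqrt{2545}}{509} \approx -2177.5$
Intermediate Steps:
$r{\left(N \right)} = -1 + N^{2}$ ($r{\left(N \right)} = 4 + \left(-5 + N N\right) = 4 + \left(-5 + N^{2}\right) = -1 + N^{2}$)
$B{\left(s,O \right)} = - \frac{4 O}{5}$ ($B{\left(s,O \right)} = - \frac{O 4}{5} = - \frac{4 O}{5}$)
$- \frac{21970}{\sqrt{B{\left(-30,r{\left(-10 \right)} \right)} + Q{\left(181 \right)}}} = - \frac{21970}{\sqrt{- \frac{4 \left(-1 + \left(-10\right)^{2}\right)}{5} + 181}} = - \frac{21970}{\sqrt{- \frac{4 \left(-1 + 100\right)}{5} + 181}} = - \frac{21970}{\sqrt{\left(- \frac{4}{5}\right) 99 + 181}} = - \frac{21970}{\sqrt{- \frac{396}{5} + 181}} = - \frac{21970}{\sqrt{\frac{509}{5}}} = - \frac{21970}{\frac{1}{5} \sqrt{2545}} = - 21970 \frac{\sqrt{2545}}{509} = - \frac{21970 \sqrt{2545}}{509}$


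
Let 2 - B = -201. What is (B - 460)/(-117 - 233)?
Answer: 257/350 ≈ 0.73429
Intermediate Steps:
B = 203 (B = 2 - 1*(-201) = 2 + 201 = 203)
(B - 460)/(-117 - 233) = (203 - 460)/(-117 - 233) = -257/(-350) = -257*(-1/350) = 257/350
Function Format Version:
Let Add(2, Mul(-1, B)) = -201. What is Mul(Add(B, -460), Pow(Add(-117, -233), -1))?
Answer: Rational(257, 350) ≈ 0.73429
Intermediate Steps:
B = 203 (B = Add(2, Mul(-1, -201)) = Add(2, 201) = 203)
Mul(Add(B, -460), Pow(Add(-117, -233), -1)) = Mul(Add(203, -460), Pow(Add(-117, -233), -1)) = Mul(-257, Pow(-350, -1)) = Mul(-257, Rational(-1, 350)) = Rational(257, 350)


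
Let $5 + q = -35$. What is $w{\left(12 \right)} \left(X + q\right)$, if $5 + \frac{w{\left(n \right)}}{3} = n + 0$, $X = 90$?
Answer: $1050$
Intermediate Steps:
$w{\left(n \right)} = -15 + 3 n$ ($w{\left(n \right)} = -15 + 3 \left(n + 0\right) = -15 + 3 n$)
$q = -40$ ($q = -5 - 35 = -40$)
$w{\left(12 \right)} \left(X + q\right) = \left(-15 + 3 \cdot 12\right) \left(90 - 40\right) = \left(-15 + 36\right) 50 = 21 \cdot 50 = 1050$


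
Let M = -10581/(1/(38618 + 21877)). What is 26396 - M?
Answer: 640123991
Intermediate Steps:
M = -640097595 (M = -10581/(1/60495) = -10581/1/60495 = -10581*60495 = -640097595)
26396 - M = 26396 - 1*(-640097595) = 26396 + 640097595 = 640123991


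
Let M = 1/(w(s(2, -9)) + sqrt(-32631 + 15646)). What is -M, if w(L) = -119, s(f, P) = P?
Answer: 119/31146 + I*sqrt(16985)/31146 ≈ 0.0038207 + 0.0041844*I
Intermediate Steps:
M = 1/(-119 + I*sqrt(16985)) (M = 1/(-119 + sqrt(-32631 + 15646)) = 1/(-119 + sqrt(-16985)) = 1/(-119 + I*sqrt(16985)) ≈ -0.0038207 - 0.0041844*I)
-M = -(-119/31146 - I*sqrt(16985)/31146) = 119/31146 + I*sqrt(16985)/31146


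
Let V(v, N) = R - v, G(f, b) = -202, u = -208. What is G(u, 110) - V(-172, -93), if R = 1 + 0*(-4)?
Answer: -375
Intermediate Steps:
R = 1 (R = 1 + 0 = 1)
V(v, N) = 1 - v
G(u, 110) - V(-172, -93) = -202 - (1 - 1*(-172)) = -202 - (1 + 172) = -202 - 1*173 = -202 - 173 = -375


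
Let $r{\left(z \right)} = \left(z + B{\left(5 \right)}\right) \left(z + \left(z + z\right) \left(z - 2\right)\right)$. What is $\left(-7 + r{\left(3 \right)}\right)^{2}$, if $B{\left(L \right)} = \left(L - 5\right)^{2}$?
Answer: $400$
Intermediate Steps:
$B{\left(L \right)} = \left(-5 + L\right)^{2}$
$r{\left(z \right)} = z \left(z + 2 z \left(-2 + z\right)\right)$ ($r{\left(z \right)} = \left(z + \left(-5 + 5\right)^{2}\right) \left(z + \left(z + z\right) \left(z - 2\right)\right) = \left(z + 0^{2}\right) \left(z + 2 z \left(-2 + z\right)\right) = \left(z + 0\right) \left(z + 2 z \left(-2 + z\right)\right) = z \left(z + 2 z \left(-2 + z\right)\right)$)
$\left(-7 + r{\left(3 \right)}\right)^{2} = \left(-7 + 3^{2} \left(-3 + 2 \cdot 3\right)\right)^{2} = \left(-7 + 9 \left(-3 + 6\right)\right)^{2} = \left(-7 + 9 \cdot 3\right)^{2} = \left(-7 + 27\right)^{2} = 20^{2} = 400$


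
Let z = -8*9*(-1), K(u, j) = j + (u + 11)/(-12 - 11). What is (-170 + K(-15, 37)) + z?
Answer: -1399/23 ≈ -60.826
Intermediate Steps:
K(u, j) = -11/23 + j - u/23 (K(u, j) = j + (11 + u)/(-23) = j + (11 + u)*(-1/23) = j + (-11/23 - u/23) = -11/23 + j - u/23)
z = 72 (z = -72*(-1) = 72)
(-170 + K(-15, 37)) + z = (-170 + (-11/23 + 37 - 1/23*(-15))) + 72 = (-170 + (-11/23 + 37 + 15/23)) + 72 = (-170 + 855/23) + 72 = -3055/23 + 72 = -1399/23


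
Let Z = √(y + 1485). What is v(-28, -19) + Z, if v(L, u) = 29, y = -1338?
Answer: 29 + 7*√3 ≈ 41.124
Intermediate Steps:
Z = 7*√3 (Z = √(-1338 + 1485) = √147 = 7*√3 ≈ 12.124)
v(-28, -19) + Z = 29 + 7*√3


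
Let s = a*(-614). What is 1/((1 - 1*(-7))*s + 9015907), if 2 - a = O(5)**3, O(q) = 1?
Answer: 1/9010995 ≈ 1.1098e-7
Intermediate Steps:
a = 1 (a = 2 - 1*1**3 = 2 - 1*1 = 2 - 1 = 1)
s = -614 (s = 1*(-614) = -614)
1/((1 - 1*(-7))*s + 9015907) = 1/((1 - 1*(-7))*(-614) + 9015907) = 1/((1 + 7)*(-614) + 9015907) = 1/(8*(-614) + 9015907) = 1/(-4912 + 9015907) = 1/9010995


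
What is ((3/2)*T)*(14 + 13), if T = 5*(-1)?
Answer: -405/2 ≈ -202.50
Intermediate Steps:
T = -5
((3/2)*T)*(14 + 13) = ((3/2)*(-5))*(14 + 13) = ((3*(½))*(-5))*27 = ((3/2)*(-5))*27 = -15/2*27 = -405/2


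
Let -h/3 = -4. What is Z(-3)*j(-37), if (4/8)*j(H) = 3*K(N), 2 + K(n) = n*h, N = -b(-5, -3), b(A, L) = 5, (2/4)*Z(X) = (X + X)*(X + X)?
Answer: -26784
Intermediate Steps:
Z(X) = 8*X**2 (Z(X) = 2*((X + X)*(X + X)) = 2*((2*X)*(2*X)) = 2*(4*X**2) = 8*X**2)
h = 12 (h = -3*(-4) = 12)
N = -5 (N = -1*5 = -5)
K(n) = -2 + 12*n (K(n) = -2 + n*12 = -2 + 12*n)
j(H) = -372 (j(H) = 2*(3*(-2 + 12*(-5))) = 2*(3*(-2 - 60)) = 2*(3*(-62)) = 2*(-186) = -372)
Z(-3)*j(-37) = (8*(-3)**2)*(-372) = (8*9)*(-372) = 72*(-372) = -26784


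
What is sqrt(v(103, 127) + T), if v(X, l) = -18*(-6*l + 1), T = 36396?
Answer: 33*sqrt(46) ≈ 223.82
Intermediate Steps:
v(X, l) = -18 + 108*l (v(X, l) = -18*(1 - 6*l) = -18 + 108*l)
sqrt(v(103, 127) + T) = sqrt((-18 + 108*127) + 36396) = sqrt((-18 + 13716) + 36396) = sqrt(13698 + 36396) = sqrt(50094) = 33*sqrt(46)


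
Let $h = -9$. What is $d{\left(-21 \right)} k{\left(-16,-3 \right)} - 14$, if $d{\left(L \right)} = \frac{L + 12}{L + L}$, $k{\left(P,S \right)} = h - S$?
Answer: $- \frac{107}{7} \approx -15.286$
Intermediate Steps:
$k{\left(P,S \right)} = -9 - S$
$d{\left(L \right)} = \frac{12 + L}{2 L}$
$d{\left(-21 \right)} k{\left(-16,-3 \right)} - 14 = \frac{12 - 21}{2 \left(-21\right)} \left(-9 - -3\right) - 14 = \frac{1}{2} \left(- \frac{1}{21}\right) \left(-9\right) \left(-9 + 3\right) - 14 = \frac{3}{14} \left(-6\right) - 14 = - \frac{9}{7} - 14 = - \frac{107}{7}$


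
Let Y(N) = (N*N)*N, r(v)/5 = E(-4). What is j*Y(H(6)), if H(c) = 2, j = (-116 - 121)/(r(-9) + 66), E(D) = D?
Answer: -948/23 ≈ -41.217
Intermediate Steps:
r(v) = -20 (r(v) = 5*(-4) = -20)
j = -237/46 (j = (-116 - 121)/(-20 + 66) = -237/46 ≈ -5.1522)
Y(N) = N³ (Y(N) = N²*N = N³)
j*Y(H(6)) = -237/46*2³ = -237/46*8 = -948/23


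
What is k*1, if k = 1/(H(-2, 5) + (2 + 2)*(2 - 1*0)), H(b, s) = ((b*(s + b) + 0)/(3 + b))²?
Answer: 1/44 ≈ 0.022727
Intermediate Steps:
H(b, s) = b²*(b + s)²/(3 + b)² (H(b, s) = ((b*(b + s) + 0)/(3 + b))² = ((b*(b + s))/(3 + b))² = (b*(b + s)/(3 + b))² = b²*(b + s)²/(3 + b)²)
k = 1/44 (k = 1/((-2)²*(-2 + 5)²/(3 - 2)² + (2 + 2)*(2 - 1*0)) = 1/(4*3²/1² + 4*(2 + 0)) = 1/(4*1*9 + 4*2) = 1/(36 + 8) = 1/44 ≈ 0.022727)
k*1 = (1/44)*1 = 1/44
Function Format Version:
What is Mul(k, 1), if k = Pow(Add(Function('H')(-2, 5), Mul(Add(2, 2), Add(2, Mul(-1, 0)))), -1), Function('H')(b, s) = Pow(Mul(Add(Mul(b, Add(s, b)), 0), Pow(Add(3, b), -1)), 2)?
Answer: Rational(1, 44) ≈ 0.022727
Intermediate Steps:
Function('H')(b, s) = Mul(Pow(b, 2), Pow(Add(3, b), -2), Pow(Add(b, s), 2)) (Function('H')(b, s) = Pow(Mul(Add(Mul(b, Add(b, s)), 0), Pow(Add(3, b), -1)), 2) = Pow(Mul(Mul(b, Add(b, s)), Pow(Add(3, b), -1)), 2) = Pow(Mul(b, Pow(Add(3, b), -1), Add(b, s)), 2) = Mul(Pow(b, 2), Pow(Add(3, b), -2), Pow(Add(b, s), 2)))
k = Rational(1, 44) (k = Pow(Add(Mul(Pow(-2, 2), Pow(Add(3, -2), -2), Pow(Add(-2, 5), 2)), Mul(Add(2, 2), Add(2, Mul(-1, 0)))), -1) = Pow(Add(Mul(4, Pow(1, -2), Pow(3, 2)), Mul(4, Add(2, 0))), -1) = Pow(Add(Mul(4, 1, 9), Mul(4, 2)), -1) = Pow(Add(36, 8), -1) = Pow(44, -1) = Rational(1, 44) ≈ 0.022727)
Mul(k, 1) = Mul(Rational(1, 44), 1) = Rational(1, 44)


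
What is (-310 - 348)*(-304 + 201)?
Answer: 67774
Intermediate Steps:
(-310 - 348)*(-304 + 201) = -658*(-103) = 67774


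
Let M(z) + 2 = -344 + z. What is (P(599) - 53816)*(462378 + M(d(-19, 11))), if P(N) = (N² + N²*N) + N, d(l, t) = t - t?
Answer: 99441938222256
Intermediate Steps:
d(l, t) = 0
M(z) = -346 + z (M(z) = -2 + (-344 + z) = -346 + z)
P(N) = N + N² + N³ (P(N) = (N² + N³) + N = N + N² + N³)
(P(599) - 53816)*(462378 + M(d(-19, 11))) = (599*(1 + 599 + 599²) - 53816)*(462378 + (-346 + 0)) = (599*(1 + 599 + 358801) - 53816)*(462378 - 346) = (599*359401 - 53816)*462032 = (215281199 - 53816)*462032 = 215227383*462032 = 99441938222256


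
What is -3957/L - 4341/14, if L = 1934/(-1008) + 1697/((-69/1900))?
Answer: -2350897672965/7583864974 ≈ -309.99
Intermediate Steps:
L = -541704641/11592 (L = 1934*(-1/1008) + 1697/((-69*1/1900)) = -967/504 + 1697/(-69/1900) = -967/504 + 1697*(-1900/69) = -967/504 - 3224300/69 = -541704641/11592 ≈ -46731.)
-3957/L - 4341/14 = -3957/(-541704641/11592) - 4341/14 = -3957*(-11592/541704641) - 4341*1/14 = 45869544/541704641 - 4341/14 = -2350897672965/7583864974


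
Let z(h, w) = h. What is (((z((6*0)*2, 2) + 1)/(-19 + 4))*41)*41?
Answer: -1681/15 ≈ -112.07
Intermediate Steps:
(((z((6*0)*2, 2) + 1)/(-19 + 4))*41)*41 = ((((6*0)*2 + 1)/(-19 + 4))*41)*41 = (((0*2 + 1)/(-15))*41)*41 = (((0 + 1)*(-1/15))*41)*41 = ((1*(-1/15))*41)*41 = -1/15*41*41 = -41/15*41 = -1681/15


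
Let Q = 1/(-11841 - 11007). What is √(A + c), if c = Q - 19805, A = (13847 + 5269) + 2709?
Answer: √16476606363/2856 ≈ 44.944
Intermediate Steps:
Q = -1/22848 (Q = 1/(-22848) = -1/22848 ≈ -4.3768e-5)
A = 21825 (A = 19116 + 2709 = 21825)
c = -452504641/22848 (c = -1/22848 - 19805 = -452504641/22848 ≈ -19805.)
√(A + c) = √(21825 - 452504641/22848) = √(46152959/22848) = √16476606363/2856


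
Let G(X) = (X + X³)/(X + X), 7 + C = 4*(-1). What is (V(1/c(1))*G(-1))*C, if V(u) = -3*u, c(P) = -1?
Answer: -33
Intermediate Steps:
C = -11 (C = -7 + 4*(-1) = -7 - 4 = -11)
G(X) = (X + X³)/(2*X) (G(X) = (X + X³)/((2*X)) = (X + X³)*(1/(2*X)) = (X + X³)/(2*X))
(V(1/c(1))*G(-1))*C = ((-3/(-1))*(½ + (½)*(-1)²))*(-11) = ((-3*(-1))*(½ + (½)*1))*(-11) = (3*(½ + ½))*(-11) = (3*1)*(-11) = 3*(-11) = -33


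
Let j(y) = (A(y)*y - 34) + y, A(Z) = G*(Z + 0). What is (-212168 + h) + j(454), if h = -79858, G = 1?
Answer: -85490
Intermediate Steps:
A(Z) = Z (A(Z) = 1*(Z + 0) = 1*Z = Z)
j(y) = -34 + y + y² (j(y) = (y*y - 34) + y = (y² - 34) + y = (-34 + y²) + y = -34 + y + y²)
(-212168 + h) + j(454) = (-212168 - 79858) + (-34 + 454 + 454²) = -292026 + (-34 + 454 + 206116) = -292026 + 206536 = -85490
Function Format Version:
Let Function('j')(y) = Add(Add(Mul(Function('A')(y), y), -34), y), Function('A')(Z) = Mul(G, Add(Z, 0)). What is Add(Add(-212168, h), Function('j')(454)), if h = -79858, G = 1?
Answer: -85490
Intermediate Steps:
Function('A')(Z) = Z (Function('A')(Z) = Mul(1, Add(Z, 0)) = Mul(1, Z) = Z)
Function('j')(y) = Add(-34, y, Pow(y, 2)) (Function('j')(y) = Add(Add(Mul(y, y), -34), y) = Add(Add(Pow(y, 2), -34), y) = Add(Add(-34, Pow(y, 2)), y) = Add(-34, y, Pow(y, 2)))
Add(Add(-212168, h), Function('j')(454)) = Add(Add(-212168, -79858), Add(-34, 454, Pow(454, 2))) = Add(-292026, Add(-34, 454, 206116)) = Add(-292026, 206536) = -85490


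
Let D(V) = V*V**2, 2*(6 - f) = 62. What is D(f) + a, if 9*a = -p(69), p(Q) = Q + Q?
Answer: -46921/3 ≈ -15640.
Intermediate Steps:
f = -25 (f = 6 - 1/2*62 = 6 - 31 = -25)
p(Q) = 2*Q
a = -46/3 (a = (-2*69)/9 = (-1*138)/9 = (1/9)*(-138) = -46/3 ≈ -15.333)
D(V) = V**3
D(f) + a = (-25)**3 - 46/3 = -15625 - 46/3 = -46921/3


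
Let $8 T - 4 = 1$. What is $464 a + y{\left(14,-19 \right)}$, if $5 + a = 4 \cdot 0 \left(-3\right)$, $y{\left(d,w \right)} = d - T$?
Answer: $- \frac{18453}{8} \approx -2306.6$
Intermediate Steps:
$T = \frac{5}{8}$ ($T = \frac{1}{2} + \frac{1}{8} \cdot 1 = \frac{1}{2} + \frac{1}{8} = \frac{5}{8} \approx 0.625$)
$y{\left(d,w \right)} = - \frac{5}{8} + d$ ($y{\left(d,w \right)} = d - \frac{5}{8} = - \frac{5}{8} + d$)
$a = -5$ ($a = -5 + 4 \cdot 0 \left(-3\right) = -5 + 0 \left(-3\right) = -5 + 0 = -5$)
$464 a + y{\left(14,-19 \right)} = 464 \left(-5\right) + \left(- \frac{5}{8} + 14\right) = -2320 + \frac{107}{8} = - \frac{18453}{8}$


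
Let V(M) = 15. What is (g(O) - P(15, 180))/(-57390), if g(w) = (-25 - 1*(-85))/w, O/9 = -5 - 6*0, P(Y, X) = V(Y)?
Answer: 49/172170 ≈ 0.00028460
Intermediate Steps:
P(Y, X) = 15
O = -45 (O = 9*(-5 - 6*0) = 9*(-5 + 0) = 9*(-5) = -45)
g(w) = 60/w (g(w) = (-25 + 85)/w = 60/w)
(g(O) - P(15, 180))/(-57390) = (60/(-45) - 1*15)/(-57390) = (60*(-1/45) - 15)*(-1/57390) = (-4/3 - 15)*(-1/57390) = -49/3*(-1/57390) = 49/172170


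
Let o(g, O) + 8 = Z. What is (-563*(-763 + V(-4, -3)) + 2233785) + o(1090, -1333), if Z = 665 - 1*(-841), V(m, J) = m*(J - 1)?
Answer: 2655844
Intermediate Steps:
V(m, J) = m*(-1 + J)
Z = 1506 (Z = 665 + 841 = 1506)
o(g, O) = 1498 (o(g, O) = -8 + 1506 = 1498)
(-563*(-763 + V(-4, -3)) + 2233785) + o(1090, -1333) = (-563*(-763 - 4*(-1 - 3)) + 2233785) + 1498 = (-563*(-763 - 4*(-4)) + 2233785) + 1498 = (-563*(-763 + 16) + 2233785) + 1498 = (-563*(-747) + 2233785) + 1498 = (420561 + 2233785) + 1498 = 2654346 + 1498 = 2655844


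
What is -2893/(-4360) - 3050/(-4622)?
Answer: 13334723/10075960 ≈ 1.3234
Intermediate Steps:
-2893/(-4360) - 3050/(-4622) = -2893*(-1/4360) - 3050*(-1/4622) = 2893/4360 + 1525/2311 = 13334723/10075960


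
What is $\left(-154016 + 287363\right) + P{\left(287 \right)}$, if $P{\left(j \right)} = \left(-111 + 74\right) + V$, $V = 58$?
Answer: $133368$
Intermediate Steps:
$P{\left(j \right)} = 21$ ($P{\left(j \right)} = \left(-111 + 74\right) + 58 = -37 + 58 = 21$)
$\left(-154016 + 287363\right) + P{\left(287 \right)} = \left(-154016 + 287363\right) + 21 = 133347 + 21 = 133368$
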